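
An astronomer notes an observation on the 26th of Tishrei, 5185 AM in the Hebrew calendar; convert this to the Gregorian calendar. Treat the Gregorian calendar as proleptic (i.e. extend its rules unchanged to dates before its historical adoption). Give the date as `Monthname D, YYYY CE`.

September 29, 1424 CE

Both dates share Julian Day Number 2241437; in the Gregorian calendar that is 29 September 1424 CE.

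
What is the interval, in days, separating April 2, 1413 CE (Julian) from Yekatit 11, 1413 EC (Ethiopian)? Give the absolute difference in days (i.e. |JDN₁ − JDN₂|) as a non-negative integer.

2866

First date → JDN 2237248; second date → JDN 2240114.
The interval is |2237248 − 2240114| = 2866 days.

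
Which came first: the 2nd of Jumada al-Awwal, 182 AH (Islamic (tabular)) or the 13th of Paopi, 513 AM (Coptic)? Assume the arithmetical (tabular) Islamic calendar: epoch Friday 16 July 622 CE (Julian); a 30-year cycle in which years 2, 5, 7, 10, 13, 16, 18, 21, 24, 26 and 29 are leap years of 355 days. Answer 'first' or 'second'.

The two dates have Julian Day Numbers 2012699 and 2012080 respectively.
Since 2012080 < 2012699, the second date comes first.

second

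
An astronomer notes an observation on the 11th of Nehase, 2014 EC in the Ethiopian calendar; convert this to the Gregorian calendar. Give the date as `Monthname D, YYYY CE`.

August 17, 2022 CE

Julian Day Number of the source date = 2459809.
Converting JDN 2459809 to the Gregorian calendar gives 17 August 2022 CE.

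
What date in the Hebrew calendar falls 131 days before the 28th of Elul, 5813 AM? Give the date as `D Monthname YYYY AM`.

15 Iyar 5813 AM

The starting date is JDN 2471157; 2471157 − 131 = 2471026.
JDN 2471026 corresponds to 15 Iyar 5813 AM.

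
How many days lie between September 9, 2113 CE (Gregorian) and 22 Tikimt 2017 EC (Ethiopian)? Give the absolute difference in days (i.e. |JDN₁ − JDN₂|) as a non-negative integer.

32453

First date → JDN 2493069; second date → JDN 2460616.
The interval is |2493069 − 2460616| = 32453 days.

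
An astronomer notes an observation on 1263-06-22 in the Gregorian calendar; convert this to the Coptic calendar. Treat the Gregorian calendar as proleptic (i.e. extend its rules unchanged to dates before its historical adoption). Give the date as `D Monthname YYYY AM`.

21 Paoni 979 AM

Both dates share Julian Day Number 2182534; in the Coptic calendar that is 21 Paoni 979 AM.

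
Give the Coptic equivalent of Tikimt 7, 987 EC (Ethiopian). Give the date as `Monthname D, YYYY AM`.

The source date corresponds to 9 October 994 in the proleptic Gregorian calendar (JDN 2084393).
That day falls on 7 Paopi 711 AM in the Coptic calendar.

Paopi 7, 711 AM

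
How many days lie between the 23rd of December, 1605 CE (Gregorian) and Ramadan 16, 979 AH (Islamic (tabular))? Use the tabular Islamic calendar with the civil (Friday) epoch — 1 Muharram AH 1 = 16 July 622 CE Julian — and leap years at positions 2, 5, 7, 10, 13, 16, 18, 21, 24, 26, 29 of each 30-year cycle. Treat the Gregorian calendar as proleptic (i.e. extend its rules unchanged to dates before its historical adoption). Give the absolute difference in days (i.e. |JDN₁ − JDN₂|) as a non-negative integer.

12369

JDN of the first date = 2307631.
JDN of the second date = 2295262.
|2295262 − 2307631| = 12369.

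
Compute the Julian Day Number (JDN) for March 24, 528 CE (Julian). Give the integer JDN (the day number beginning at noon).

1913993

Equivalently 26 March 528 (proleptic Gregorian).
JDN 2299161 is 15 October 1582 CE (Gregorian); the target day is −385168 days from there, so JDN = 1913993.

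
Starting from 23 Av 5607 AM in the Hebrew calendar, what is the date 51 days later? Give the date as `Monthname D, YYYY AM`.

Tishrei 15, 5608 AM

Counting 51 days forward from JDN 2395879 reaches JDN 2395930, which is Tishrei 15, 5608 AM.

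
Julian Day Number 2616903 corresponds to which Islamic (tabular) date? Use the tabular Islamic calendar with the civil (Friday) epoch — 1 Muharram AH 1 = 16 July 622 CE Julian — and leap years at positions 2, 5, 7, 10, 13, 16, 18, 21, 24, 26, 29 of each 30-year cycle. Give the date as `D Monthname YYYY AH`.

10 Jumada al-Awwal 1887 AH

JDN 2616903 is 25 September 2452 in the Gregorian calendar.
In the tabular Islamic calendar that day is 10 Jumada al-Awwal 1887 AH.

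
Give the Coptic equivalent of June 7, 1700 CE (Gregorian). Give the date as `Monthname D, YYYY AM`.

Paoni 2, 1416 AM

Julian Day Number of the source date = 2342130.
Converting JDN 2342130 to the Coptic calendar gives 2 Paoni 1416 AM.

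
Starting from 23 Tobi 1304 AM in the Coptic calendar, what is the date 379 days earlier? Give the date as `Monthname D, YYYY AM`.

Tobi 10, 1303 AM

Counting 379 days back from JDN 2301093 reaches JDN 2300714, which is Tobi 10, 1303 AM.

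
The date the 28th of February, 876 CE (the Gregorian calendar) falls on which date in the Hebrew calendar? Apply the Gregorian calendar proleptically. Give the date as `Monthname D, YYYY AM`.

Adar I 26, 4636 AM

Julian Day Number of the source date = 2041071.
Converting JDN 2041071 to the Hebrew calendar gives 26 Adar I 4636 AM.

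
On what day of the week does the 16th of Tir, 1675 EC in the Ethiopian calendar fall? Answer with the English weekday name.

Equivalently 21 January 1683 Gregorian, JDN 2335784.
2335784 ≡ 3 (mod 7); counting from Monday = 0 gives Thursday.

Thursday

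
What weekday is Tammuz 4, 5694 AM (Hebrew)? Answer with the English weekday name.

This is JDN 2427606 (17 June 1934 Gregorian).
JDN 2427606 mod 7 = 6, and JDN 0 was a Monday, so this is a Sunday.

Sunday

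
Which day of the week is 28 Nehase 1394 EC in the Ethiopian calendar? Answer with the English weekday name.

In the proleptic Gregorian calendar this is 30 August 1402 (JDN 2233371).
2233371 ≡ 0 (mod 7); counting from Monday = 0 gives Monday.

Monday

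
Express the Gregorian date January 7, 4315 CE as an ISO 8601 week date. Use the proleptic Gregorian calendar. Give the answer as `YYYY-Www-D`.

4315-W01-4

The weekday is Thursday (ISO weekday 4).
That Thursday belongs to ISO week 1 of ISO year 4315.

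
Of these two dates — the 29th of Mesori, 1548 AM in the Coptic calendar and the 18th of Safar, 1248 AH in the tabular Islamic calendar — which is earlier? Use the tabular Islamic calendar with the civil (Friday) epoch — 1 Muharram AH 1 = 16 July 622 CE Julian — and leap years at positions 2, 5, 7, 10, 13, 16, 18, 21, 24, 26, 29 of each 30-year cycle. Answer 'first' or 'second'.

The two dates have Julian Day Numbers 2390430 and 2390382 respectively.
Since 2390382 < 2390430, the second date comes first.

second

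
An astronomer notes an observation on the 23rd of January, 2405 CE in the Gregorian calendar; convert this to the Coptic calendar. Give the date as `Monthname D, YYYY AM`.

Julian Day Number of the source date = 2599491.
Converting JDN 2599491 to the Coptic calendar gives 12 Tobi 2121 AM.

Tobi 12, 2121 AM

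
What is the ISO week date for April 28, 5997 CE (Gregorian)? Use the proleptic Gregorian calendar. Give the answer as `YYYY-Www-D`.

The weekday is Monday (ISO weekday 1).
That Monday belongs to ISO week 18 of ISO year 5997.

5997-W18-1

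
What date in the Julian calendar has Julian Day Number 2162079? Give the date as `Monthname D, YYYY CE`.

June 14, 1207 CE

JDN 2162079 is 21 June 1207 in the proleptic Gregorian calendar.
In the Julian calendar that day is June 14, 1207 CE.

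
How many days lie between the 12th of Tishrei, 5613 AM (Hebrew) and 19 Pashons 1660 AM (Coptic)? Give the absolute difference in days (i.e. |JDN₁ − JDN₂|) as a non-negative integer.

JDN of the first date = 2397757.
JDN of the second date = 2431238.
|2431238 − 2397757| = 33481.

33481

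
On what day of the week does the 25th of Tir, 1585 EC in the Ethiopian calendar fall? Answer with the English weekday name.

This is JDN 2302921 (30 January 1593 Gregorian).
JDN 2302921 mod 7 = 5, and JDN 0 was a Monday, so this is a Saturday.

Saturday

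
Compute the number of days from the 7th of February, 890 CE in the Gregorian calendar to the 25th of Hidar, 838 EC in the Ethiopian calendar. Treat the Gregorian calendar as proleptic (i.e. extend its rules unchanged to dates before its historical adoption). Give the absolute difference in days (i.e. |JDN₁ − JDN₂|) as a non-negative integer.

JDN of the first date = 2046164.
JDN of the second date = 2030019.
|2030019 − 2046164| = 16145.

16145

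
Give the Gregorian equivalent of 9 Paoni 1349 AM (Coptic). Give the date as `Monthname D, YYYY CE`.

Julian Day Number of the source date = 2317665.
Converting JDN 2317665 to the Gregorian calendar gives 13 June 1633 CE.

June 13, 1633 CE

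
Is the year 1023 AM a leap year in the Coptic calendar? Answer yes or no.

1023 mod 4 = 3; in the Coptic calendar a year is leap when year mod 4 = 3, so it is a leap year.

yes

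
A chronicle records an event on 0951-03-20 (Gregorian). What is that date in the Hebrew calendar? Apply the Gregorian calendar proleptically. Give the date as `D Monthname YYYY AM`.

5 Nisan 4711 AM

Julian Day Number of the source date = 2068484.
Converting JDN 2068484 to the Hebrew calendar gives 5 Nisan 4711 AM.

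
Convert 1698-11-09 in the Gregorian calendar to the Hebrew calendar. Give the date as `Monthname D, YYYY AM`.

Julian Day Number of the source date = 2341555.
Converting JDN 2341555 to the Hebrew calendar gives 6 Kislev 5459 AM.

Kislev 6, 5459 AM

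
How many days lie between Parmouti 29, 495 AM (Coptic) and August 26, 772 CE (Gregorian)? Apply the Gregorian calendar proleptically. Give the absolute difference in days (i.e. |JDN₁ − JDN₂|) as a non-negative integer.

JDN of the first date = 2005701.
JDN of the second date = 2003265.
|2003265 − 2005701| = 2436.

2436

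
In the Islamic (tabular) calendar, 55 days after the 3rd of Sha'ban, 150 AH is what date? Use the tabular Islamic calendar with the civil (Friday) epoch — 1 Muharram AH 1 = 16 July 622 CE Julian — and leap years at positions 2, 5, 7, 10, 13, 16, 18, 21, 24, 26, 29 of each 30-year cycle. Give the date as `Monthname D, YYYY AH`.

JDN of the 3rd of Sha'ban, 150 AH = 2001450.
2001450 + 55 = 2001505.
JDN 2001505 in the tabular Islamic calendar is Ramadan 29, 150 AH.

Ramadan 29, 150 AH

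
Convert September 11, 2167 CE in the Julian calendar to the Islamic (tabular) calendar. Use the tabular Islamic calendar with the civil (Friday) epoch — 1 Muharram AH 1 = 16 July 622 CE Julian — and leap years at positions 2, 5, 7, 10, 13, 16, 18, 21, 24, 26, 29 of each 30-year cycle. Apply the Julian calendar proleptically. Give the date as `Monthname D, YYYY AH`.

Sha'ban 10, 1593 AH

Both dates share Julian Day Number 2512808; in the tabular Islamic calendar that is 10 Sha'ban 1593 AH.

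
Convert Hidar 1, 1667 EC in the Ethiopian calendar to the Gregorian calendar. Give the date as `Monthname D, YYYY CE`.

Julian Day Number of the source date = 2332787.
Converting JDN 2332787 to the Gregorian calendar gives 7 November 1674 CE.

November 7, 1674 CE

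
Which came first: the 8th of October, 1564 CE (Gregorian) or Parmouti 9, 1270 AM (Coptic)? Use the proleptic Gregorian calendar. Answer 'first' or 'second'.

Converting both to JDN: 2292580 vs 2288750; the smaller is the second.

second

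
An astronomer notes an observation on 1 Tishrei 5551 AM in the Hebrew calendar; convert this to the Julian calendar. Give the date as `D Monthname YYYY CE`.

29 August 1790 CE

Julian Day Number of the source date = 2375096.
Converting JDN 2375096 to the Julian calendar gives 29 August 1790 CE.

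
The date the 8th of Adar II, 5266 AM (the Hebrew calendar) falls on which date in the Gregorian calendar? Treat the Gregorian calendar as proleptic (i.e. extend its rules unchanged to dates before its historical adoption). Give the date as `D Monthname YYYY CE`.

Both dates share Julian Day Number 2271187; in the Gregorian calendar that is 14 March 1506 CE.

14 March 1506 CE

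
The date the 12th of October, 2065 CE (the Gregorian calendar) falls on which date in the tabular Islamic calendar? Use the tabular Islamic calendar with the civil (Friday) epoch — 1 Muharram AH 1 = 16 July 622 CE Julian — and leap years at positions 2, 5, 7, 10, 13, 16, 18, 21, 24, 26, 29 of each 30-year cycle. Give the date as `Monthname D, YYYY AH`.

Both dates share Julian Day Number 2475571; in the tabular Islamic calendar that is 12 Rajab 1488 AH.

Rajab 12, 1488 AH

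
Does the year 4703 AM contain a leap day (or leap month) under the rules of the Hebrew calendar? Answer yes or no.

Hebrew year 4703 is year 10 of its 19-year Metonic cycle; leap years are at positions 3, 6, 8, 11, 14, 17, 19, so it is a common year (12 months).

no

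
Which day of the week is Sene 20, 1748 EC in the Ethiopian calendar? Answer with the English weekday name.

In the Gregorian calendar this is 25 June 1756 (JDN 2362602).
2362602 ≡ 4 (mod 7); counting from Monday = 0 gives Friday.

Friday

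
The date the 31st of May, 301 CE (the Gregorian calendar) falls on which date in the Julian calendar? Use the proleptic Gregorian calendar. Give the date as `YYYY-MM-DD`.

At this point the Julian calendar is 1 day behind the Gregorian.
31 May 301 Gregorian − 1 day → 30 May 301 Julian.

0301-05-30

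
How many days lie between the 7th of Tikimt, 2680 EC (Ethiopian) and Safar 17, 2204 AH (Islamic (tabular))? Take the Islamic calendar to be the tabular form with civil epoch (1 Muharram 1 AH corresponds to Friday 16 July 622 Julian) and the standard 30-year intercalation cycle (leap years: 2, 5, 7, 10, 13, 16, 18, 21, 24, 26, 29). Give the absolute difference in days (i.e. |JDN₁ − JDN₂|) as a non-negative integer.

26394

JDN of the first date = 2702762.
JDN of the second date = 2729156.
|2729156 − 2702762| = 26394.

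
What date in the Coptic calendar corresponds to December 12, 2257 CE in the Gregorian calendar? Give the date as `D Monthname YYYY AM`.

Both dates share Julian Day Number 2545758; in the Coptic calendar that is 1 Koiak 1974 AM.

1 Koiak 1974 AM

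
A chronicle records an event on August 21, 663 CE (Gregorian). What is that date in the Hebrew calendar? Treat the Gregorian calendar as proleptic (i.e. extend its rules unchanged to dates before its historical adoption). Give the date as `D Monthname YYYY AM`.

8 Elul 4423 AM

Both dates share Julian Day Number 1963448; in the Hebrew calendar that is 8 Elul 4423 AM.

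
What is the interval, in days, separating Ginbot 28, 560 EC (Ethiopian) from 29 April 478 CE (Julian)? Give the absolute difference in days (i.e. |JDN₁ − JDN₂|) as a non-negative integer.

First date → JDN 1928663; second date → JDN 1895766.
The interval is |1928663 − 1895766| = 32897 days.

32897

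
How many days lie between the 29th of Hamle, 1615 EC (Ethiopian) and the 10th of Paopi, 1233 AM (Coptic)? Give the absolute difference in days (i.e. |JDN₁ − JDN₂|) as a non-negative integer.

39005

JDN of the first date = 2314062.
JDN of the second date = 2275057.
|2275057 − 2314062| = 39005.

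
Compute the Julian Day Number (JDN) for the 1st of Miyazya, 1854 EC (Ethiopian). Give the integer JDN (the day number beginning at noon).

In the Gregorian calendar the same day is 8 April 1862.
JDN 2400001 is 17 November 1858 CE (Gregorian), MJD 0; the target day is +1238 days from there, so JDN = 2401239.

2401239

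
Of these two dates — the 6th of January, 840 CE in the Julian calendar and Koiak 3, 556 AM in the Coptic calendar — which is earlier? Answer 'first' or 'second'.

First date → JDN 2027873; second date → JDN 2027836.
JDN 2027836 < JDN 2027873, so the second date is earlier.

second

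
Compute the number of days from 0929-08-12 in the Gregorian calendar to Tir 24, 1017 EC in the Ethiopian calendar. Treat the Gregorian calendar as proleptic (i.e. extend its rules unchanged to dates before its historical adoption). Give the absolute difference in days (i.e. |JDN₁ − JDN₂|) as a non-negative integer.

JDN of the first date = 2060594.
JDN of the second date = 2095458.
|2095458 − 2060594| = 34864.

34864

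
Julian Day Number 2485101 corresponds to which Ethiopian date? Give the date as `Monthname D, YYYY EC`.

Hidar 5, 2084 EC

The Gregorian equivalent of JDN 2485101 is 15 November 2091.
In the Ethiopian calendar that day is Hidar 5, 2084 EC.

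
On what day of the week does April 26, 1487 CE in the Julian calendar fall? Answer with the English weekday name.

This is JDN 2264300 (5 May 1487 Gregorian).
2264300 ≡ 3 (mod 7); counting from Monday = 0 gives Thursday.

Thursday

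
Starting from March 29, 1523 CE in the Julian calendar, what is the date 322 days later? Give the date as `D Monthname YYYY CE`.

JDN of March 29, 1523 CE = 2277421.
2277421 + 322 = 2277743.
JDN 2277743 in the Julian calendar is 14 February 1524 CE.

14 February 1524 CE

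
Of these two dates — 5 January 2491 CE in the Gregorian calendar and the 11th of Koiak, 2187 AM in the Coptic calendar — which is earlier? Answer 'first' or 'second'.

second

Converting both to JDN: 2630884 vs 2623566; the smaller is the second.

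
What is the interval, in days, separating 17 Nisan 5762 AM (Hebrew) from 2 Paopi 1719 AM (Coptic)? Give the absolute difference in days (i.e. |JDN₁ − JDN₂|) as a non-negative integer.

196

First date → JDN 2452364; second date → JDN 2452560.
The interval is |2452364 − 2452560| = 196 days.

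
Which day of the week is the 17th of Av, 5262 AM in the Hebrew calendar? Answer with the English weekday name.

In the proleptic Gregorian calendar this is 1 August 1502 (JDN 2269866).
Since JDN mod 7 = 4 (0 = Monday), the day is Friday.

Friday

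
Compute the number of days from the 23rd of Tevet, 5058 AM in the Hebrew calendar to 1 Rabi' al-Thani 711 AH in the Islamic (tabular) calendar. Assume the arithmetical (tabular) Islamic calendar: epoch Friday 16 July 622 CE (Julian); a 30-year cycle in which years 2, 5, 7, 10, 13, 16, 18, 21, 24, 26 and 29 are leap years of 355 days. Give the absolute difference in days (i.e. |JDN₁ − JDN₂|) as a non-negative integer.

JDN of the first date = 2195160.
JDN of the second date = 2200129.
|2200129 − 2195160| = 4969.

4969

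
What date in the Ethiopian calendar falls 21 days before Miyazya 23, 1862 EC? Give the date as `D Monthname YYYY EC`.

2 Miyazya 1862 EC

The starting date is JDN 2404183; 2404183 − 21 = 2404162.
JDN 2404162 corresponds to 2 Miyazya 1862 EC.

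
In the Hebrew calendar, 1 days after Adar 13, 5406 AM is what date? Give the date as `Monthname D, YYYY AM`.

The starting date is JDN 2322308; 2322308 + 1 = 2322309.
JDN 2322309 corresponds to Adar 14, 5406 AM.

Adar 14, 5406 AM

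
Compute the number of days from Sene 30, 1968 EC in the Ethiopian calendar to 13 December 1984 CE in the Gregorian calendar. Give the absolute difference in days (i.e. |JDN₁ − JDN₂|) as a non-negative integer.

3081

JDN of the first date = 2442967.
JDN of the second date = 2446048.
|2446048 − 2442967| = 3081.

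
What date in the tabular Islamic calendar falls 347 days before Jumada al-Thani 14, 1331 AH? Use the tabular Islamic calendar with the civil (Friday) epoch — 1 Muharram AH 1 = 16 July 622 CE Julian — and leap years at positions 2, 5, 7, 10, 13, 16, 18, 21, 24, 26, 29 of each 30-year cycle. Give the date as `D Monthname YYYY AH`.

22 Jumada al-Thani 1330 AH

Counting 347 days back from JDN 2419909 reaches JDN 2419562, which is 22 Jumada al-Thani 1330 AH.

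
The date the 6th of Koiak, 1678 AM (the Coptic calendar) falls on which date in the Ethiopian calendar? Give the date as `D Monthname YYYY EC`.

6 Tahsas 1954 EC

Julian Day Number of the source date = 2437649.
Converting JDN 2437649 to the Ethiopian calendar gives 6 Tahsas 1954 EC.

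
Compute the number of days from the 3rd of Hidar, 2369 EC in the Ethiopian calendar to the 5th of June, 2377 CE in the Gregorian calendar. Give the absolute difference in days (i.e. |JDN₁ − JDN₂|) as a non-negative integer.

202

First date → JDN 2589195; second date → JDN 2589397.
The interval is |2589195 − 2589397| = 202 days.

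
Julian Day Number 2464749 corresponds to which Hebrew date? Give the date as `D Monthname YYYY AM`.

The Gregorian equivalent of JDN 2464749 is 25 February 2036.
In the Hebrew calendar that day is 27 Shevat 5796 AM.

27 Shevat 5796 AM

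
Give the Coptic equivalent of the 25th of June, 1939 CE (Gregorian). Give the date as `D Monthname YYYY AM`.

Both dates share Julian Day Number 2429440; in the Coptic calendar that is 18 Paoni 1655 AM.

18 Paoni 1655 AM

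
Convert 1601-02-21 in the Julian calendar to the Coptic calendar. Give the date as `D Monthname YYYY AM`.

27 Meshir 1317 AM

Julian Day Number of the source date = 2305875.
Converting JDN 2305875 to the Coptic calendar gives 27 Meshir 1317 AM.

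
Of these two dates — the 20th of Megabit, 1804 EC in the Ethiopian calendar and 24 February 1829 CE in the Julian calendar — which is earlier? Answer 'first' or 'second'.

first

First date → JDN 2382966; second date → JDN 2389155.
JDN 2382966 < JDN 2389155, so the first date is earlier.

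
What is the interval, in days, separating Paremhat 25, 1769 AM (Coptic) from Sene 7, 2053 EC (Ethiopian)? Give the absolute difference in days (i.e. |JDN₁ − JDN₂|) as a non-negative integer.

2994

JDN of the first date = 2470996.
JDN of the second date = 2473990.
|2473990 − 2470996| = 2994.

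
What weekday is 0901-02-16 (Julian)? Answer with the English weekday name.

Monday

This is JDN 2050195 (21 February 901 Gregorian).
2050195 ≡ 0 (mod 7); counting from Monday = 0 gives Monday.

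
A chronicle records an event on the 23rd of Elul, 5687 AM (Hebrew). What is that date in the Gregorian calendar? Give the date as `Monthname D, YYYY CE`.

Both dates share Julian Day Number 2425144; in the Gregorian calendar that is 20 September 1927 CE.

September 20, 1927 CE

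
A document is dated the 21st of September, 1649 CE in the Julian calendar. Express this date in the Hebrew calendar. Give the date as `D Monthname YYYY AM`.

Julian Day Number of the source date = 2323619.
Converting JDN 2323619 to the Hebrew calendar gives 25 Tishrei 5410 AM.

25 Tishrei 5410 AM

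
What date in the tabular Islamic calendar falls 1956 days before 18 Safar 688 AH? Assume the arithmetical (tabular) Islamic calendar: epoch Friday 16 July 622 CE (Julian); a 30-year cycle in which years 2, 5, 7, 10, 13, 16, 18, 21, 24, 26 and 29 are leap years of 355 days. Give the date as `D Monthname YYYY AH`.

The starting date is JDN 2191937; 2191937 − 1956 = 2189981.
JDN 2189981 corresponds to 11 Sha'ban 682 AH.

11 Sha'ban 682 AH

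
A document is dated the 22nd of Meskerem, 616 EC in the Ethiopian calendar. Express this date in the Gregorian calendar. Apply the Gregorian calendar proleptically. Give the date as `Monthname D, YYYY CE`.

Julian Day Number of the source date = 1948871.
Converting JDN 1948871 to the Gregorian calendar gives 23 September 623 CE.

September 23, 623 CE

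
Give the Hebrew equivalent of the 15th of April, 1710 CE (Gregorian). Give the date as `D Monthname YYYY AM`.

15 Nisan 5470 AM

Julian Day Number of the source date = 2345729.
Converting JDN 2345729 to the Hebrew calendar gives 15 Nisan 5470 AM.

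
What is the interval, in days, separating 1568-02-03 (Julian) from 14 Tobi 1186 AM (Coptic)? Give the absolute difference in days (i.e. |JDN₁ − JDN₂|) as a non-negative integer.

First date → JDN 2293803; second date → JDN 2257984.
The interval is |2293803 − 2257984| = 35819 days.

35819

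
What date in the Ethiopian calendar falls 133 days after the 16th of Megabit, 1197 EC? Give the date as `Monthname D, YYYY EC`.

Counting 133 days forward from JDN 2161255 reaches JDN 2161388, which is Hamle 29, 1197 EC.

Hamle 29, 1197 EC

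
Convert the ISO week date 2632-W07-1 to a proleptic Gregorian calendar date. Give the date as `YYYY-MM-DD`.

2632-02-13

ISO week 1 of 2632 is the week containing the first Thursday of 2632.
Week 7, day 1 (Monday) lands on 2632-02-13.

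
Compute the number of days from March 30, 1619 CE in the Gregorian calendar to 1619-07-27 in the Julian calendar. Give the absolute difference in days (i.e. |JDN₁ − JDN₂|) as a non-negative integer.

129

JDN of the first date = 2312476.
JDN of the second date = 2312605.
|2312605 − 2312476| = 129.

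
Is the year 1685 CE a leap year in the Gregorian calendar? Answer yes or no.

1685 is not divisible by 4, so it is a common year.

no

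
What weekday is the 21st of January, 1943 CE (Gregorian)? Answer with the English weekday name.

Thursday

JDN 2430746 mod 7 = 3, and JDN 0 was a Monday, so this is a Thursday.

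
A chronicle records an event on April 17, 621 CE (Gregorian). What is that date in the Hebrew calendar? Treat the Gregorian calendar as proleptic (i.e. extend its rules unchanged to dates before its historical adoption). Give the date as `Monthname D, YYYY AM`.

Both dates share Julian Day Number 1947982; in the Hebrew calendar that is 17 Nisan 4381 AM.

Nisan 17, 4381 AM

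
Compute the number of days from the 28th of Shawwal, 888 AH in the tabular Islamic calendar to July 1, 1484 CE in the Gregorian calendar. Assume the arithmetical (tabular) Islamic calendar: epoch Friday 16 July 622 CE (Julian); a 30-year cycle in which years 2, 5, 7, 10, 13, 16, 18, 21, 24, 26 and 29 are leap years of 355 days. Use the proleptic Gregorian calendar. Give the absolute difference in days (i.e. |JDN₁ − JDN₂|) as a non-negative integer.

206

First date → JDN 2263056; second date → JDN 2263262.
The interval is |2263056 − 2263262| = 206 days.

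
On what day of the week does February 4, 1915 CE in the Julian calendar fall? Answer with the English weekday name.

Wednesday

In the Gregorian calendar this is 17 February 1915 (JDN 2420546).
JDN 2420546 mod 7 = 2, and JDN 0 was a Monday, so this is a Wednesday.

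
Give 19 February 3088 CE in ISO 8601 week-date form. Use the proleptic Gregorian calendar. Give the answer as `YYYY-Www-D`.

3088-W07-7

The weekday is Sunday (ISO weekday 7).
That Sunday belongs to ISO week 7 of ISO year 3088.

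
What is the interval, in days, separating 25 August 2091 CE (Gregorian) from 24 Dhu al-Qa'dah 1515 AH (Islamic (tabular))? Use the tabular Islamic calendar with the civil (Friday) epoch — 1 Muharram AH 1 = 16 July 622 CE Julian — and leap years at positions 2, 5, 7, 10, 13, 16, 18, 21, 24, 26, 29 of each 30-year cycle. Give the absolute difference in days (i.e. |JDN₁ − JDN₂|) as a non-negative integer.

250

First date → JDN 2485019; second date → JDN 2485269.
The interval is |2485019 − 2485269| = 250 days.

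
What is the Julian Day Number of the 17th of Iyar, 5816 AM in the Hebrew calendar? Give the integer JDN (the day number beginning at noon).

In the Gregorian calendar the same day is 3 May 2056.
JDN 2451545 is 1 January 2000 CE (Gregorian); the target day is +20577 days from there, so JDN = 2472122.

2472122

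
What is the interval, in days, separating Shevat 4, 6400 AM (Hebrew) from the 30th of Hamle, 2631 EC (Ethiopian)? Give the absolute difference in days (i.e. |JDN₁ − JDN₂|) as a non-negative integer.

JDN of the first date = 2685318.
JDN of the second date = 2685157.
|2685157 − 2685318| = 161.

161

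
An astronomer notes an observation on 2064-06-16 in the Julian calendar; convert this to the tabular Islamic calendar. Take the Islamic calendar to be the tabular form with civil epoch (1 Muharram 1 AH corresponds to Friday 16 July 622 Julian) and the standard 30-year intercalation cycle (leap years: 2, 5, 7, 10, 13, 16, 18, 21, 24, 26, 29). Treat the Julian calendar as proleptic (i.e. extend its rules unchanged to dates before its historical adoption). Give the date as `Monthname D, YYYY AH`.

The source date corresponds to 29 June 2064 in the Gregorian calendar (JDN 2475101).
That day falls on 14 Rabi' al-Awwal 1487 AH in the tabular Islamic calendar.

Rabi' al-Awwal 14, 1487 AH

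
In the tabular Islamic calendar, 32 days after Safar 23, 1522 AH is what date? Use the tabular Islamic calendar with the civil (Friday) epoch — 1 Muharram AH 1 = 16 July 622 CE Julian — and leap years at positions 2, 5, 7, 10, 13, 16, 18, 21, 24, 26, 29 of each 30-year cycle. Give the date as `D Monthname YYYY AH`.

26 Rabi' al-Awwal 1522 AH

The starting date is JDN 2487484; 2487484 + 32 = 2487516.
JDN 2487516 corresponds to 26 Rabi' al-Awwal 1522 AH.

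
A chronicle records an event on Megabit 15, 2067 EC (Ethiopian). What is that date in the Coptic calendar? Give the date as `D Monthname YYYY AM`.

15 Paremhat 1791 AM

Julian Day Number of the source date = 2479021.
Converting JDN 2479021 to the Coptic calendar gives 15 Paremhat 1791 AM.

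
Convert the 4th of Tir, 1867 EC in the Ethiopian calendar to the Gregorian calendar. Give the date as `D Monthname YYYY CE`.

Julian Day Number of the source date = 2405900.
Converting JDN 2405900 to the Gregorian calendar gives 11 January 1875 CE.

11 January 1875 CE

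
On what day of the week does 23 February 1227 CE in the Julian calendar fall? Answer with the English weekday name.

Tuesday

This is JDN 2169273 (2 March 1227 Gregorian).
Since JDN mod 7 = 1 (0 = Monday), the day is Tuesday.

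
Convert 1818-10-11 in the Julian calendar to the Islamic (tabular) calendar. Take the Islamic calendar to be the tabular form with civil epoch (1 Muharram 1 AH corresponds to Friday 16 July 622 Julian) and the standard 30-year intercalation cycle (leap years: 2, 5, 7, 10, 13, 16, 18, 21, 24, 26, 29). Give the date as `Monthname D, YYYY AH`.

Julian Day Number of the source date = 2385366.
Converting JDN 2385366 to the tabular Islamic calendar gives 22 Dhu al-Hijjah 1233 AH.

Dhu al-Hijjah 22, 1233 AH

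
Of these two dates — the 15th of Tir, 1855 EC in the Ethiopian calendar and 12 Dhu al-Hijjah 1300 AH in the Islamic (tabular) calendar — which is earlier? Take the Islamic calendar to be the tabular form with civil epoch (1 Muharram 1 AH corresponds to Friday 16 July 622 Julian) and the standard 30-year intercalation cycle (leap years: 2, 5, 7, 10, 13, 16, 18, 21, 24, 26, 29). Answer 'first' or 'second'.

First date → JDN 2401528; second date → JDN 2409098.
JDN 2401528 < JDN 2409098, so the first date is earlier.

first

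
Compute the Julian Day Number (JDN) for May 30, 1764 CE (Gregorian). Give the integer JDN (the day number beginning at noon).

2365498

JDN 2299161 is 15 October 1582 CE (Gregorian); the target day is +66337 days from there, so JDN = 2365498.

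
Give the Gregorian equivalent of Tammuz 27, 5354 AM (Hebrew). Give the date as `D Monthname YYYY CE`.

Julian Day Number of the source date = 2303452.
Converting JDN 2303452 to the Gregorian calendar gives 15 July 1594 CE.

15 July 1594 CE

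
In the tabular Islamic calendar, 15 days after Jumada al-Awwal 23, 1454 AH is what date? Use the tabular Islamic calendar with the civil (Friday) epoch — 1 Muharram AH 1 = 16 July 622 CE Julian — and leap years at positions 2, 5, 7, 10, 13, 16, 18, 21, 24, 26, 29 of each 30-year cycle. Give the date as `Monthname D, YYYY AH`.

JDN of Jumada al-Awwal 23, 1454 AH = 2463475.
2463475 + 15 = 2463490.
JDN 2463490 in the tabular Islamic calendar is Jumada al-Thani 8, 1454 AH.

Jumada al-Thani 8, 1454 AH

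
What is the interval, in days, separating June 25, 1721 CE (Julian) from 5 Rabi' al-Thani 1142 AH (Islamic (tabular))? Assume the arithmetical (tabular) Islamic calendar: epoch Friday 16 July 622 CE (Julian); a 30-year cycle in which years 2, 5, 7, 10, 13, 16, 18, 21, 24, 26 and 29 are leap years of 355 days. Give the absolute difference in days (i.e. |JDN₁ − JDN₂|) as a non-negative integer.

JDN of the first date = 2349829.
JDN of the second date = 2352865.
|2352865 − 2349829| = 3036.

3036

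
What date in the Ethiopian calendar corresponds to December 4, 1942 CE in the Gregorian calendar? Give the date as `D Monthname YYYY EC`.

Both dates share Julian Day Number 2430698; in the Ethiopian calendar that is 25 Hidar 1935 EC.

25 Hidar 1935 EC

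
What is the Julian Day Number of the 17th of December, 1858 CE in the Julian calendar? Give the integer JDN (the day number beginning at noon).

2400043

Equivalently 29 December 1858 (Gregorian).
JDN 2400001 is 17 November 1858 CE (Gregorian), MJD 0; the target day is +42 days from there, so JDN = 2400043.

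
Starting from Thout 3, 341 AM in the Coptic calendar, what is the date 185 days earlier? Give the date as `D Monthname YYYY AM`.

3 Paremhat 340 AM

Counting 185 days back from JDN 1949217 reaches JDN 1949032, which is 3 Paremhat 340 AM.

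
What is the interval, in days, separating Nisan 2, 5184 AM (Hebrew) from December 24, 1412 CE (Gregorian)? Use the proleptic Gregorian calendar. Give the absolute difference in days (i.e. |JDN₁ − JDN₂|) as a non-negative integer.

4096

First date → JDN 2241236; second date → JDN 2237140.
The interval is |2241236 − 2237140| = 4096 days.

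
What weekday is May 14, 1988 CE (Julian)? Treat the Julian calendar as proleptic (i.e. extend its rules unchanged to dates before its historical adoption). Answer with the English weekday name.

This is JDN 2447309 (27 May 1988 Gregorian).
JDN 2447309 mod 7 = 4, and JDN 0 was a Monday, so this is a Friday.

Friday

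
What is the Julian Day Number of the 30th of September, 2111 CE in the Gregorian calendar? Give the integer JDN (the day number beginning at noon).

2492359

JDN 2451545 is 1 January 2000 CE (Gregorian); the target day is +40814 days from there, so JDN = 2492359.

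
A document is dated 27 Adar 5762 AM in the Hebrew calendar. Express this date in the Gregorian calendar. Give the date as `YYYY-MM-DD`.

2002-03-11

Julian Day Number of the source date = 2452345.
Converting JDN 2452345 to the Gregorian calendar gives 11 March 2002 CE.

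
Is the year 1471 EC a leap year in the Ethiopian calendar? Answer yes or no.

yes

1471 mod 4 = 3; in the Ethiopian calendar a year is leap when year mod 4 = 3, so it is a leap year.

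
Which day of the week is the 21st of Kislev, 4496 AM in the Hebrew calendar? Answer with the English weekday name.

In the proleptic Gregorian calendar this is 14 December 735 (JDN 1989860).
JDN 1989860 mod 7 = 5, and JDN 0 was a Monday, so this is a Saturday.

Saturday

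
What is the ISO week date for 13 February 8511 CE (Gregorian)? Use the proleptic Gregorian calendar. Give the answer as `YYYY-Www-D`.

The weekday is Friday (ISO weekday 5).
That Friday belongs to ISO week 7 of ISO year 8511.

8511-W07-5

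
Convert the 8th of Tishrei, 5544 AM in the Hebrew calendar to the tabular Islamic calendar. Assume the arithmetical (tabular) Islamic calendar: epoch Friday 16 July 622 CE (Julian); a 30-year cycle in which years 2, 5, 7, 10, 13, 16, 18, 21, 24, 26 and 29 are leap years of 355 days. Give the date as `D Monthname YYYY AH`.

7 Dhu al-Qa'dah 1197 AH

The source date corresponds to 4 October 1783 in the Gregorian calendar (JDN 2372564).
That day falls on 7 Dhu al-Qa'dah 1197 AH in the tabular Islamic calendar.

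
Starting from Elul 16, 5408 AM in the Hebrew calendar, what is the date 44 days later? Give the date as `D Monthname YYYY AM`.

Counting 44 days forward from JDN 2323226 reaches JDN 2323270, which is 1 Cheshvan 5409 AM.

1 Cheshvan 5409 AM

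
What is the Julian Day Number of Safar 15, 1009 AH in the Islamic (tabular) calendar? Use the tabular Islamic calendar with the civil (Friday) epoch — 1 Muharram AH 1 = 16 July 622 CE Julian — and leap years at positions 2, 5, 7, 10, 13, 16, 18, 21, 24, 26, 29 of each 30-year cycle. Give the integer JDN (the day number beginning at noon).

2305686

Equivalently 26 August 1600 (Gregorian).
JDN 2400001 is 17 November 1858 CE (Gregorian), MJD 0; the target day is −94315 days from there, so JDN = 2305686.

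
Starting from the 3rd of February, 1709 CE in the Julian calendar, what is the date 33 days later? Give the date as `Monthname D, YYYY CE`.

March 8, 1709 CE

Counting 33 days forward from JDN 2345304 reaches JDN 2345337, which is March 8, 1709 CE.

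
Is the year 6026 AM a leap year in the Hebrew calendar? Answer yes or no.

Hebrew year 6026 is year 3 of its 19-year Metonic cycle; leap years are at positions 3, 6, 8, 11, 14, 17, 19, so it is a leap year (13 months).

yes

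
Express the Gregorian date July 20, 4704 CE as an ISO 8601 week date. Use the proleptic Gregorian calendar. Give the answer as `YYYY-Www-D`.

4704-W29-3

The weekday is Wednesday (ISO weekday 3).
That Wednesday belongs to ISO week 29 of ISO year 4704.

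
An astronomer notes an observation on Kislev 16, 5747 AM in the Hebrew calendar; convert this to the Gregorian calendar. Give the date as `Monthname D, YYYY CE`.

December 18, 1986 CE

Julian Day Number of the source date = 2446783.
Converting JDN 2446783 to the Gregorian calendar gives 18 December 1986 CE.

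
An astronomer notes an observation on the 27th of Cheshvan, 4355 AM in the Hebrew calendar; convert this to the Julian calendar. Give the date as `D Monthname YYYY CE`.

Both dates share Julian Day Number 1938336; in the Julian calendar that is 16 November 594 CE.

16 November 594 CE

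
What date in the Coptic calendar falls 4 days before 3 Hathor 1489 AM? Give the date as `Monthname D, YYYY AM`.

Paopi 29, 1489 AM

The starting date is JDN 2368584; 2368584 − 4 = 2368580.
JDN 2368580 corresponds to Paopi 29, 1489 AM.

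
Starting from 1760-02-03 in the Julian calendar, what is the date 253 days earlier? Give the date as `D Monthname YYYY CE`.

26 May 1759 CE

Counting 253 days back from JDN 2363931 reaches JDN 2363678, which is 26 May 1759 CE.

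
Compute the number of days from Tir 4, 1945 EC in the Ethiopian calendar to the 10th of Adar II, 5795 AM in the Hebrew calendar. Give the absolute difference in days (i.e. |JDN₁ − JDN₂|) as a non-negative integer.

30018

First date → JDN 2434390; second date → JDN 2464408.
The interval is |2434390 − 2464408| = 30018 days.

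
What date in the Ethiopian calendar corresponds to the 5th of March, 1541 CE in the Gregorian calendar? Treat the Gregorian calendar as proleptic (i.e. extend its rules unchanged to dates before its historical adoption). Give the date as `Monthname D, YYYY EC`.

Yekatit 29, 1533 EC

Both dates share Julian Day Number 2283962; in the Ethiopian calendar that is 29 Yekatit 1533 EC.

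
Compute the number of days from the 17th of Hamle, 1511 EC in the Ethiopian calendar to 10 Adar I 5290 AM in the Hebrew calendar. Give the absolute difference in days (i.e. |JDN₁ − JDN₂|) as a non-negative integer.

JDN of the first date = 2276064.
JDN of the second date = 2279928.
|2279928 − 2276064| = 3864.

3864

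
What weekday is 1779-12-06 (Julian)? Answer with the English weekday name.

Friday

This is JDN 2371177 (17 December 1779 Gregorian).
2371177 ≡ 4 (mod 7); counting from Monday = 0 gives Friday.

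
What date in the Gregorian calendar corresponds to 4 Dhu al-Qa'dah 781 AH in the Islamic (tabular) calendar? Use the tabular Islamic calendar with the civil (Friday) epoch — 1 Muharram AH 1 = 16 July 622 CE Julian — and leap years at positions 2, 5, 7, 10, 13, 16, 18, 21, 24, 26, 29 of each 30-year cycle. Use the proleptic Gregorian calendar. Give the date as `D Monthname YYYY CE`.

19 February 1380 CE

Both dates share Julian Day Number 2225144; in the Gregorian calendar that is 19 February 1380 CE.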